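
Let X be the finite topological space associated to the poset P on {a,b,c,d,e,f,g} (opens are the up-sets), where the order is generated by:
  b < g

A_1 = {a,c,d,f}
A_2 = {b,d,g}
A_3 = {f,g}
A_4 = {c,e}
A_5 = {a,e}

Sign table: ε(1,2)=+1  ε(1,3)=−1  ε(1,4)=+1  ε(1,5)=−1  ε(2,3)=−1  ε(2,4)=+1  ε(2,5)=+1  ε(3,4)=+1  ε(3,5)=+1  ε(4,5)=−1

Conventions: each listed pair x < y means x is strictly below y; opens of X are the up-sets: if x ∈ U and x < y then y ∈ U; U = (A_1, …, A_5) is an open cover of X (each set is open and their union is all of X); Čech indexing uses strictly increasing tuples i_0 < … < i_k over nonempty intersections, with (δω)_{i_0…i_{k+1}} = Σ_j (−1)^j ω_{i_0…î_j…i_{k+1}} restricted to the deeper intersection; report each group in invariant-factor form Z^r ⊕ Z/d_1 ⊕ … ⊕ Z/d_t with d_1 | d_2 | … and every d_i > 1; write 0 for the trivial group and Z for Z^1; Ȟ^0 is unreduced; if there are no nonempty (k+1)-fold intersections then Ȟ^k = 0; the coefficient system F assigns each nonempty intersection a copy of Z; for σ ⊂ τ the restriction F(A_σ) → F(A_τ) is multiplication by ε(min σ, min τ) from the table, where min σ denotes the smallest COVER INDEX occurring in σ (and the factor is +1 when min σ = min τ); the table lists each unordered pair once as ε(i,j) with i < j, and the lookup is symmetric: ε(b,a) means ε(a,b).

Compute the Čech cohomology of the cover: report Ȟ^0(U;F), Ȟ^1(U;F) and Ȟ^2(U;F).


Ȟ^0(U;F) ≅ Z, Ȟ^1(U;F) ≅ Z^2, Ȟ^2(U;F) ≅ 0

nerve simplices:
  A12={d} A13={f} A14={c} A15={a} A23={g} A45={e}
C dims 5,6; δ0: rk 4, SNF 1^4
degree 0: 5−4−0 = 1 → Ȟ^0 ≅ Z
degree 1: 6−0−4 = 2 → Ȟ^1 ≅ Z^2
degree 2: 0−0−0 = 0 → Ȟ^2 ≅ 0


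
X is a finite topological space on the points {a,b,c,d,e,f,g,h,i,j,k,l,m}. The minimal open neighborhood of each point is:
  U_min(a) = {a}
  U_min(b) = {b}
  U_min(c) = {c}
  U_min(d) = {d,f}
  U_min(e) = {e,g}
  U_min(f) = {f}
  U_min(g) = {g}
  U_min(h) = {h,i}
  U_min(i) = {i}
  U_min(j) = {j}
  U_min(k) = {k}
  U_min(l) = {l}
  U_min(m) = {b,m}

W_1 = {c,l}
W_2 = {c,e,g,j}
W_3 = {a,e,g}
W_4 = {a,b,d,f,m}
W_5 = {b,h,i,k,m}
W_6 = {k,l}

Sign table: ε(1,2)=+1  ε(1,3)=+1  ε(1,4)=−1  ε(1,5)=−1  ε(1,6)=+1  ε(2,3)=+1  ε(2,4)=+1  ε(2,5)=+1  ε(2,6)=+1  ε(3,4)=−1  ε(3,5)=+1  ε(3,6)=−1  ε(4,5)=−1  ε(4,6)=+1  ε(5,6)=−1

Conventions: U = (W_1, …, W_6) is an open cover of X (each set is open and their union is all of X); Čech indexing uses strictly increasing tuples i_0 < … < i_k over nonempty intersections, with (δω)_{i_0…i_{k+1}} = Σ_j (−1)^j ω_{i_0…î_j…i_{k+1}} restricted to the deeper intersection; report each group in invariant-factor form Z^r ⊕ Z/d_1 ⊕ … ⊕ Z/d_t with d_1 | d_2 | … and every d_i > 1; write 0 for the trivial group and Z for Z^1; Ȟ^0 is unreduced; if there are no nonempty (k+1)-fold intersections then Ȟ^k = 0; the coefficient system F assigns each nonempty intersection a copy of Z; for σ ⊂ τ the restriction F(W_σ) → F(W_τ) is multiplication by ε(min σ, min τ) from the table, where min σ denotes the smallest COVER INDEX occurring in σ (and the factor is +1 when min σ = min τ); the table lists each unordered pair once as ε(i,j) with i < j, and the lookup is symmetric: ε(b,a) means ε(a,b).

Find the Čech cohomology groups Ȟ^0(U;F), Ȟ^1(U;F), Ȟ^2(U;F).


Ȟ^0 = 0; Ȟ^1 = Z/2; Ȟ^2 = 0

nerve simplices:
  W12={c} W16={l} W23={e,g} W34={a} W45={b,m} W56={k}
C dims 6,6; δ0: rk 6, SNF 1^5·2
degree 0: 6−6−0 = 0 → Ȟ^0 ≅ 0
degree 1: 6−0−6 = 0 plus torsion [2] → Ȟ^1 ≅ Z/2
degree 2: 0−0−0 = 0 → Ȟ^2 ≅ 0


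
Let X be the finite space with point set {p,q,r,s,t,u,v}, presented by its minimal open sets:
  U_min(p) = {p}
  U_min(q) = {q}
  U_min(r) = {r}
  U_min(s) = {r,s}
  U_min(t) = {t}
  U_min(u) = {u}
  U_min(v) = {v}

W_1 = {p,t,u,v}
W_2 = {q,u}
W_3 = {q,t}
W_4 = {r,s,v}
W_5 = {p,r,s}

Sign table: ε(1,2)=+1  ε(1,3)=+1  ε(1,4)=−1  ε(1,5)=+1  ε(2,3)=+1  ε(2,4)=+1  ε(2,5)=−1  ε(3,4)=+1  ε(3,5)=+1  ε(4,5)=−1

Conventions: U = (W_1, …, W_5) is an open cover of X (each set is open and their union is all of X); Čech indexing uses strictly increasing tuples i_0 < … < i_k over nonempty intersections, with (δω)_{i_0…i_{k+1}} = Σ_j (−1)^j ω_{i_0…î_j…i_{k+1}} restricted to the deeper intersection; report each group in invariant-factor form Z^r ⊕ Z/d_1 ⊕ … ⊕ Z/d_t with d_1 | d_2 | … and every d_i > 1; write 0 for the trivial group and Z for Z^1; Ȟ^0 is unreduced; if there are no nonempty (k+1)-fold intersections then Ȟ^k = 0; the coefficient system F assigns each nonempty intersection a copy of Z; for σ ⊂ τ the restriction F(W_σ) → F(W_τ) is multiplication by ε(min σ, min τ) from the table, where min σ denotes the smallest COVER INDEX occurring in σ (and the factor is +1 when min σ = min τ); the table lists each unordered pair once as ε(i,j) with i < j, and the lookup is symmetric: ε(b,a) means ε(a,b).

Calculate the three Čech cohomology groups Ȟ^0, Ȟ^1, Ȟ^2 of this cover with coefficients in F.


Ȟ^0 = Z, Ȟ^1 = Z^2, Ȟ^2 = 0

nerve simplices:
  W12={u} W13={t} W14={v} W15={p} W23={q} W45={r,s}
C dims 5,6; δ0: rk 4, SNF 1^4
degree 0: 5−4−0 = 1 → Ȟ^0 ≅ Z
degree 1: 6−0−4 = 2 → Ȟ^1 ≅ Z^2
degree 2: 0−0−0 = 0 → Ȟ^2 ≅ 0


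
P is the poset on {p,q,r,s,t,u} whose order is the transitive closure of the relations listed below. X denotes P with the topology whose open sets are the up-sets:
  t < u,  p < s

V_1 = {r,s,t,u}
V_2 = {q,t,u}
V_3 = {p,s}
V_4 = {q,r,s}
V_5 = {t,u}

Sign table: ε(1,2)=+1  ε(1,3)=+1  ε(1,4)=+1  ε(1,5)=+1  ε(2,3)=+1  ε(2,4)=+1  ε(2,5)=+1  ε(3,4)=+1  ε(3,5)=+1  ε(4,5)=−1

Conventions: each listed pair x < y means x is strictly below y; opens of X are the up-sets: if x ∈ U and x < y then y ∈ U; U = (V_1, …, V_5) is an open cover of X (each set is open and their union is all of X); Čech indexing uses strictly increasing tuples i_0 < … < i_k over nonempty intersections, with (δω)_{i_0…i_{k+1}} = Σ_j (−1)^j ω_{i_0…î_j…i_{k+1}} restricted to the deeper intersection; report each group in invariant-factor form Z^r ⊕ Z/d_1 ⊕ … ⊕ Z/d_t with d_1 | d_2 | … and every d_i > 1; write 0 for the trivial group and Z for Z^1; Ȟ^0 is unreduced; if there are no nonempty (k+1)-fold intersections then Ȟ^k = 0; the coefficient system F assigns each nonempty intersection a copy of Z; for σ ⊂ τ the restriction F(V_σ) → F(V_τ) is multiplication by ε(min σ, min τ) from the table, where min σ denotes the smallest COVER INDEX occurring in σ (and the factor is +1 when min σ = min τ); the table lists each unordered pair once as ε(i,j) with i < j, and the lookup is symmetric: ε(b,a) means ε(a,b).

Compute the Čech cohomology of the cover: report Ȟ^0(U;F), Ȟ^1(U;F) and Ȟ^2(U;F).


Ȟ^0 = Z,  Ȟ^1 = Z,  Ȟ^2 = 0

intersection data:
  V12={t,u} V13={s} V14={r,s} V15={t,u} V24={q} V25={t,u} V34={s}
  V125={t,u} V134={s}
C dims 5,7,2; δ0: rk 4, SNF 1^4; δ1: rk 2, SNF 1^2
Ȟ^0 = (5 − 4) − 0 = 1, so Ȟ^0 ≅ Z
Ȟ^1 = (7 − 2) − 4 = 1, so Ȟ^1 ≅ Z
Ȟ^2 = (2 − 0) − 2 = 0, so Ȟ^2 ≅ 0


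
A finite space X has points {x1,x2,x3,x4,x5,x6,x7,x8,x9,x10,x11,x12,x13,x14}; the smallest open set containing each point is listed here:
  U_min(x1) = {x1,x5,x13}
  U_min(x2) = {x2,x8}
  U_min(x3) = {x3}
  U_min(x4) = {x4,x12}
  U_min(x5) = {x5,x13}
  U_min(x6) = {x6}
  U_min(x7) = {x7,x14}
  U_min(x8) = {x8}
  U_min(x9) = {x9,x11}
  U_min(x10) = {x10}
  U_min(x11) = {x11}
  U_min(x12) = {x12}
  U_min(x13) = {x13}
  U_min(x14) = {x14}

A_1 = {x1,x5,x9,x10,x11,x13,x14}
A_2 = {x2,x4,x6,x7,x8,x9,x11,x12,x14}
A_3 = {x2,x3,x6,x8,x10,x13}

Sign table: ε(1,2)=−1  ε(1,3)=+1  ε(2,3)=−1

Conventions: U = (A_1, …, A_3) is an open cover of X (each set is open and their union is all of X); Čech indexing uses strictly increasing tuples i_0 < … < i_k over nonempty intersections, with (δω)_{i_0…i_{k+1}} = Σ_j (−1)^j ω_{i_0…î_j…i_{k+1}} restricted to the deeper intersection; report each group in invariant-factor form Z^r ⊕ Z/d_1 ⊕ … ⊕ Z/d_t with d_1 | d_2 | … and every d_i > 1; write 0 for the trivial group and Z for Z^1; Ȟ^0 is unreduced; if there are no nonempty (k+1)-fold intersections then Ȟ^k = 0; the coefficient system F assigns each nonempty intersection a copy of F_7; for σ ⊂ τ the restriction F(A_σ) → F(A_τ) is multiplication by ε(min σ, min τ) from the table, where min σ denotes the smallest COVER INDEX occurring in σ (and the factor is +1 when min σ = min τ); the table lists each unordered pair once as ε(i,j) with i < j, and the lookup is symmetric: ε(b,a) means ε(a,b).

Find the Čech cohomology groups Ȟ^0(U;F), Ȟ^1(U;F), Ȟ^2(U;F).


Ȟ^0(U;F) ≅ Z/7,  Ȟ^1(U;F) ≅ Z/7,  Ȟ^2(U;F) ≅ 0

nonempty intersections:
  A12={x9,x11,x14} A13={x10,x13} A23={x2,x6,x8}
C dims 3,3; δ0: rk_F7 2
Ȟ^0: (3−2)−0=1 ⇒ Z/7
Ȟ^1: (3−0)−2=1 ⇒ Z/7
Ȟ^2: (0−0)−0=0 ⇒ 0


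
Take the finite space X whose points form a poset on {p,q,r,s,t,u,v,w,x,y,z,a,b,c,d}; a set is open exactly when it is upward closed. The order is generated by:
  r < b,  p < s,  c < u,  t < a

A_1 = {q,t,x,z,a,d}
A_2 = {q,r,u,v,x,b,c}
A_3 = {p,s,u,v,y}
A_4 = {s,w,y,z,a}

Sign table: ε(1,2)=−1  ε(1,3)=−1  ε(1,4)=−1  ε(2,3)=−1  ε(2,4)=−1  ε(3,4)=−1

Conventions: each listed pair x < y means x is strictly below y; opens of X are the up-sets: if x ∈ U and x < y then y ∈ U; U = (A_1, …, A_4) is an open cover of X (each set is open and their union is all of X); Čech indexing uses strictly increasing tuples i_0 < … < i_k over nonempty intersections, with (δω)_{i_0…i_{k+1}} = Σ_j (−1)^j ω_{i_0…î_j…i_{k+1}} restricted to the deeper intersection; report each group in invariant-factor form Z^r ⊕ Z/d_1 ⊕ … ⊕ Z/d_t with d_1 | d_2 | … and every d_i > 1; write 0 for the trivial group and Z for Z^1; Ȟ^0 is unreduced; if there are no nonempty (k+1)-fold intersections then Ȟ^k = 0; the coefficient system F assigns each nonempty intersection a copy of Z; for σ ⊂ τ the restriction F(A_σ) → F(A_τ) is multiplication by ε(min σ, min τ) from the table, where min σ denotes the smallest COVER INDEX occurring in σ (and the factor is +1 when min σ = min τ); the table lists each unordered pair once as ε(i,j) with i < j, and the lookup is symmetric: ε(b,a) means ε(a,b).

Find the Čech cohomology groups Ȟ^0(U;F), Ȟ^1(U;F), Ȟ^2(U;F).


Ȟ^0 = Z, Ȟ^1 = Z and Ȟ^2 = 0

nonempty intersections:
  A12={q,x} A14={z,a} A23={u,v} A34={s,y}
C dims 4,4; δ0: rk 3, SNF 1^3
Ȟ^0: (4−3)−0=1 ⇒ Z
Ȟ^1: (4−0)−3=1 ⇒ Z
Ȟ^2: (0−0)−0=0 ⇒ 0


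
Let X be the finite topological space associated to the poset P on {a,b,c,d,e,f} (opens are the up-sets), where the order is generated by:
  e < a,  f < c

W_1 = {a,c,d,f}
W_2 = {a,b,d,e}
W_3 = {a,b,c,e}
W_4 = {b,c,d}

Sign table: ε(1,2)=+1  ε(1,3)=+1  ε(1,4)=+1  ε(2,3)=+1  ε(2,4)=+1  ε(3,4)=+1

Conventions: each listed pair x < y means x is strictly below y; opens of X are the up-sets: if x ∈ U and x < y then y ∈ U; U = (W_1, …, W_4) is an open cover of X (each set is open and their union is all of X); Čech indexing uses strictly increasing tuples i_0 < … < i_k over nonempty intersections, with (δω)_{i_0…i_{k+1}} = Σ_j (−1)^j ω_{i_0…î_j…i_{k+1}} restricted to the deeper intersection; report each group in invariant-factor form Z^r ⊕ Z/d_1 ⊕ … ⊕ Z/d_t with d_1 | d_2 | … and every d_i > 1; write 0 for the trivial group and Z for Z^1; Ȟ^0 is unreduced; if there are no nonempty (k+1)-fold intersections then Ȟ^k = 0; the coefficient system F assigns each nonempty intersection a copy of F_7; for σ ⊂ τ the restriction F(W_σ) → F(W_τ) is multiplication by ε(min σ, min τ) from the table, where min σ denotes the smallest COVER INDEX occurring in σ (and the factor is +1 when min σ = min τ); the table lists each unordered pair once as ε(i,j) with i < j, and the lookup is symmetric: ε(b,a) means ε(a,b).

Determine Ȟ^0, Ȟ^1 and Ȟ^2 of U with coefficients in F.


intersection data:
  W12={a,d} W13={a,c} W14={c,d} W23={a,b,e} W24={b,d} W34={b,c}
  W123={a} W124={d} W134={c} W234={b}
C dims 4,6,4; δ0: rk_F7 3; δ1: rk_F7 3
Ȟ^0 = (4 − 3) − 0 = 1, so Ȟ^0 ≅ Z/7
Ȟ^1 = (6 − 3) − 3 = 0, so Ȟ^1 ≅ 0
Ȟ^2 = (4 − 0) − 3 = 1, so Ȟ^2 ≅ Z/7

Ȟ^0 = Z/7,  Ȟ^1 = 0,  Ȟ^2 = Z/7


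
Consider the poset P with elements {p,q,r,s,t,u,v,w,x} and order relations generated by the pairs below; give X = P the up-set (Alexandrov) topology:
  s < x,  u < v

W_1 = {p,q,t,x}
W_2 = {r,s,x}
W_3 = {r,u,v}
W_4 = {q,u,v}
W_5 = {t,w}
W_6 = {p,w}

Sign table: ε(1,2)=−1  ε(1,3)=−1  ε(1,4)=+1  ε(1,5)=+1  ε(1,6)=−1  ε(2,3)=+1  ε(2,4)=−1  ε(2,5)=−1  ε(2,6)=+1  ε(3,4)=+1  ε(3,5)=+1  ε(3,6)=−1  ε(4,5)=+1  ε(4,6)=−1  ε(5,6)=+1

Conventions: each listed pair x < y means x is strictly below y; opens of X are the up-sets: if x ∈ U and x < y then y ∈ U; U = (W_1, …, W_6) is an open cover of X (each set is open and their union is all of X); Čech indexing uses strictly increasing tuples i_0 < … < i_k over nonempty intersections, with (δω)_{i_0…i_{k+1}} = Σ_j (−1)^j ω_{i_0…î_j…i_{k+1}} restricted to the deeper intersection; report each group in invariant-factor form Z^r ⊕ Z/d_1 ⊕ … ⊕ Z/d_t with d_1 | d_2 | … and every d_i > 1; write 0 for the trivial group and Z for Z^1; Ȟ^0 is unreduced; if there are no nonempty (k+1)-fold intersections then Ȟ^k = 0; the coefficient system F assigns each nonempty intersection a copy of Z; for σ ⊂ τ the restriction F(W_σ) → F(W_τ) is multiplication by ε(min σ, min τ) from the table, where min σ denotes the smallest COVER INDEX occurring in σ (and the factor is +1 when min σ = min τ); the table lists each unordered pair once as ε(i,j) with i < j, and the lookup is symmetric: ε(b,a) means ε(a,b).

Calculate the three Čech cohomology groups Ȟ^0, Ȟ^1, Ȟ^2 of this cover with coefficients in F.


nonempty intersections:
  W12={x} W14={q} W15={t} W16={p} W23={r} W34={u,v} W56={w}
C dims 6,7; δ0: rk 6, SNF 1^5·2
Ȟ^0: (6−6)−0=0 ⇒ 0
Ȟ^1: (7−0)−6=1 plus torsion [2] ⇒ Z ⊕ Z/2
Ȟ^2: (0−0)−0=0 ⇒ 0

Ȟ^0 ≅ 0, Ȟ^1 ≅ Z ⊕ Z/2 and Ȟ^2 ≅ 0


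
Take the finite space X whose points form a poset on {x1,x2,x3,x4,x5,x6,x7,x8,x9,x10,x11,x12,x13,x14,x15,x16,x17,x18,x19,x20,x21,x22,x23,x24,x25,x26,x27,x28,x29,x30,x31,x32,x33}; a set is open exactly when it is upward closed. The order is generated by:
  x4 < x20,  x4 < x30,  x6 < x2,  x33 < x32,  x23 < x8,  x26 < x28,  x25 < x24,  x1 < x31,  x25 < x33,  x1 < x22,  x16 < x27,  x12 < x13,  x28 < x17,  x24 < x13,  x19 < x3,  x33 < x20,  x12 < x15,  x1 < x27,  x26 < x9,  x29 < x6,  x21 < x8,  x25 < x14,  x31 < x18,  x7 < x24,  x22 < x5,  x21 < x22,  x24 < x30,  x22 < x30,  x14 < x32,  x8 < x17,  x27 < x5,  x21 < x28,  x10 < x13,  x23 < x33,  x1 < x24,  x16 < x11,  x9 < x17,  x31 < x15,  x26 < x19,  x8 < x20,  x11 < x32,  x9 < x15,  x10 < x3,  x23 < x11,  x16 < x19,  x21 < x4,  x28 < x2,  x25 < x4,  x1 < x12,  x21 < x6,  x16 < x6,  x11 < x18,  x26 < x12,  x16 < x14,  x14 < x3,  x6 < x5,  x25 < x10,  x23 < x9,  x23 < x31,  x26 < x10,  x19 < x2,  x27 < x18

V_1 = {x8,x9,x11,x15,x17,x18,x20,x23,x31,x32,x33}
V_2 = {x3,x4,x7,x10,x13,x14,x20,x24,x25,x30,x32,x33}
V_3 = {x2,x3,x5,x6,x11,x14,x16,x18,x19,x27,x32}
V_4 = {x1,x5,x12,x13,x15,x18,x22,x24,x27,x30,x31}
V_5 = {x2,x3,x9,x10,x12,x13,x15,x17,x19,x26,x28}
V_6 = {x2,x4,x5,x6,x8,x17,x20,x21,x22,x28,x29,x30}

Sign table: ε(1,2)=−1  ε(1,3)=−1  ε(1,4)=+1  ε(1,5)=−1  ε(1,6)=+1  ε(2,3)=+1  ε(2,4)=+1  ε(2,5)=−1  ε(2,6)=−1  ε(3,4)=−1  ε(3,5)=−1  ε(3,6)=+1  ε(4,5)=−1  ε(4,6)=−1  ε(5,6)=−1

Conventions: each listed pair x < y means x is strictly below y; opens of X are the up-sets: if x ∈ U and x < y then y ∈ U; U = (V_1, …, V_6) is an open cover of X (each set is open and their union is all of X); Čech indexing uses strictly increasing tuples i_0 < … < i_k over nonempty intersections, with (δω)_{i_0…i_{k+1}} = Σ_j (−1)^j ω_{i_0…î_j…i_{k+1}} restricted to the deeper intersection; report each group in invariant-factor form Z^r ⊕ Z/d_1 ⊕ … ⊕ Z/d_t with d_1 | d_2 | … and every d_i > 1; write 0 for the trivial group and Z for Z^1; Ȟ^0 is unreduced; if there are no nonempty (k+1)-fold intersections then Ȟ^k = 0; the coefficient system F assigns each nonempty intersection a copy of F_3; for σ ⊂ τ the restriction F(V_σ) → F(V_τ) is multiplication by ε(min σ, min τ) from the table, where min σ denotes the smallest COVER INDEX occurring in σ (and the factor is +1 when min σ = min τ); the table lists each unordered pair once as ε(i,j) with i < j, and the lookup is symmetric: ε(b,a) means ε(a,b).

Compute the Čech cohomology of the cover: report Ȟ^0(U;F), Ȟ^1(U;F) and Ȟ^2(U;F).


Ȟ^0 ≅ 0, Ȟ^1 ≅ 0 and Ȟ^2 ≅ Z/3

nerve of the cover:
  V12={x20,x32,x33} V13={x11,x18,x32} V14={x15,x18,x31} V15={x9,x15,x17} V16={x8,x17,x20} V23={x3,x14,x32} V24={x13,x24,x30} V25={x3,x10,x13} V26={x4,x20,x30} V34={x5,x18,x27} V35={x2,x3,x19} V36={x2,x5,x6} V45={x12,x13,x15} V46={x5,x22,x30} V56={x2,x17,x28}
  V123={x32} V126={x20} V134={x18} V145={x15} V156={x17} V235={x3} V245={x13} V246={x30} V346={x5} V356={x2}
C dims 6,15,10; δ0: rk_F3 6; δ1: rk_F3 9
Ȟ^0 = (6 − 6) − 0 = 0, so Ȟ^0 ≅ 0
Ȟ^1 = (15 − 9) − 6 = 0, so Ȟ^1 ≅ 0
Ȟ^2 = (10 − 0) − 9 = 1, so Ȟ^2 ≅ Z/3


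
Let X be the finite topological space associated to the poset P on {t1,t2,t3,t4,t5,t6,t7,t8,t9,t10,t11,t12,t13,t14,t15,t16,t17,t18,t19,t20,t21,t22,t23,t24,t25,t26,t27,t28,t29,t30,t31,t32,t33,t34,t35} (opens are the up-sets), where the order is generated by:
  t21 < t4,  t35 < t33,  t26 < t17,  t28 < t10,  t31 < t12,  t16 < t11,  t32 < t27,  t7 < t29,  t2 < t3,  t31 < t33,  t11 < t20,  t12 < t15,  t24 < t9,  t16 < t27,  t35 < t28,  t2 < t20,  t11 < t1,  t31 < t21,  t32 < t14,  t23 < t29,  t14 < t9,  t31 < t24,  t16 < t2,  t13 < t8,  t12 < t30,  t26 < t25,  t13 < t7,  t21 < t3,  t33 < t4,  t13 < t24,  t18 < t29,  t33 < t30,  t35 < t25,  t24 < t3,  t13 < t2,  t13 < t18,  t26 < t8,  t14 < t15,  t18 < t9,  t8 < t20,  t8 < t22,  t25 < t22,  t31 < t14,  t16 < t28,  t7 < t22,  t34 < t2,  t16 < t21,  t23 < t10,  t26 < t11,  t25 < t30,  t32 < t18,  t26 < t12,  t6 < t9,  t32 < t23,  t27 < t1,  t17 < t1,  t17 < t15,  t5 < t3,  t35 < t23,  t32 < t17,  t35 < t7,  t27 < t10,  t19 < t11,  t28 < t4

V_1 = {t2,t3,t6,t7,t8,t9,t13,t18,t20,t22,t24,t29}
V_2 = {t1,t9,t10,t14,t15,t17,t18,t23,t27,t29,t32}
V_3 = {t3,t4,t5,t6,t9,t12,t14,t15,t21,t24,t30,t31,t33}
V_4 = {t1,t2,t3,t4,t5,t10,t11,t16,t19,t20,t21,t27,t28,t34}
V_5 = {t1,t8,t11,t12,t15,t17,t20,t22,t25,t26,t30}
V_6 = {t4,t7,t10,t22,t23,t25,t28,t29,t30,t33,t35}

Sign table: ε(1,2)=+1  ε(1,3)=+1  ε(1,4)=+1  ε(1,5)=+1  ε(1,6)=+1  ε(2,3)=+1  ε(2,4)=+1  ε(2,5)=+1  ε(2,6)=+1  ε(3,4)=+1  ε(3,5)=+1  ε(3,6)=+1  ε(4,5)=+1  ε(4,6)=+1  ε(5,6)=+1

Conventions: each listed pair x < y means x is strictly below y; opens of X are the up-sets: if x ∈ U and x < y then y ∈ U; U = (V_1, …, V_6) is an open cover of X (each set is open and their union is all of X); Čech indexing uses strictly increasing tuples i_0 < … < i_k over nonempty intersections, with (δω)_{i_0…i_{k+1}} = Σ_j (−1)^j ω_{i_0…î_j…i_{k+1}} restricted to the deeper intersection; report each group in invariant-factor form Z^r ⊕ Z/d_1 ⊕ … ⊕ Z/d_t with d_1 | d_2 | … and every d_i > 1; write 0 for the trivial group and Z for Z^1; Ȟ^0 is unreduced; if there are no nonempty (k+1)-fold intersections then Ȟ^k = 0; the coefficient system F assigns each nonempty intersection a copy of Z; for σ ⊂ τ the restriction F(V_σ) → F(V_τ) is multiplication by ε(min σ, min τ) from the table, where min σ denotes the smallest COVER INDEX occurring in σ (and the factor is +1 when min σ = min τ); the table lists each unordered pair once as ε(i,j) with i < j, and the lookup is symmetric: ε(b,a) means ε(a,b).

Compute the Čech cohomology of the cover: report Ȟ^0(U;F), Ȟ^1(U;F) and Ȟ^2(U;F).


nerve simplices:
  V12={t9,t18,t29} V13={t3,t6,t9,t24} V14={t2,t3,t20} V15={t8,t20,t22} V16={t7,t22,t29} V23={t9,t14,t15} V24={t1,t10,t27} V25={t1,t15,t17} V26={t10,t23,t29} V34={t3,t4,t5,t21} V35={t12,t15,t30} V36={t4,t30,t33} V45={t1,t11,t20} V46={t4,t10,t28} V56={t22,t25,t30}
  V123={t9} V126={t29} V134={t3} V145={t20} V156={t22} V235={t15} V245={t1} V246={t10} V346={t4} V356={t30}
C dims 6,15,10; δ0: rk 5, SNF 1^5; δ1: rk 10, SNF 1^9·2
degree 0: 6−5−0 = 1 → Ȟ^0 ≅ Z
degree 1: 15−10−5 = 0 → Ȟ^1 ≅ 0
degree 2: 10−0−10 = 0 plus torsion [2] → Ȟ^2 ≅ Z/2

Ȟ^0 = Z; Ȟ^1 = 0; Ȟ^2 = Z/2


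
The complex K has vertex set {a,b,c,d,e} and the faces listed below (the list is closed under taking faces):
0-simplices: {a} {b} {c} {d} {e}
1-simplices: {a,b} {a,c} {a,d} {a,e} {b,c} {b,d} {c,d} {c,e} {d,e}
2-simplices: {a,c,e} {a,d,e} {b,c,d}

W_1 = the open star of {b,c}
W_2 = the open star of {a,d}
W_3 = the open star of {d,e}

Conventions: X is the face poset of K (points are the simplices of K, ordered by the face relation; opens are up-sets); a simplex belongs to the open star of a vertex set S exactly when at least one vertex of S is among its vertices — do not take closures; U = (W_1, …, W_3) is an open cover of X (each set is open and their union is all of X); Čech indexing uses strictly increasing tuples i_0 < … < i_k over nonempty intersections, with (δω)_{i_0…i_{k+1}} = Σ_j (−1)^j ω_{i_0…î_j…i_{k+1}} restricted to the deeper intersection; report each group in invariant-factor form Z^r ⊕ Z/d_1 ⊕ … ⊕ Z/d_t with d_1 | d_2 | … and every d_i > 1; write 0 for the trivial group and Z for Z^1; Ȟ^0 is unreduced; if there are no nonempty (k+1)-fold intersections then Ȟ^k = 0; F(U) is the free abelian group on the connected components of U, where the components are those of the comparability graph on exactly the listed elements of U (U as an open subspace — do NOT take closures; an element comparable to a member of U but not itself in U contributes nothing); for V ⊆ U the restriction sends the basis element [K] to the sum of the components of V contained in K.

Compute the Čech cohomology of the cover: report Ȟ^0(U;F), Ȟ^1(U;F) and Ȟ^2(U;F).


intersection data:
  W1={{b},{c},{a,b},{a,c},{b,c},{b,d},{c,d},{c,e},{a,c,e},{b,c,d}} W2={{a},{d},{a,b},{a,c},{a,d},{a,e},{b,d},{c,d},{d,e},{a,c,e},{a,d,e},{b,c,d}} W3={{d},{e},{a,d},{a,e},{b,d},{c,d},{c,e},{d,e},{a,c,e},{a,d,e},{b,c,d}}
  W12={{a,b},{a,c},{b,d},{c,d},{a,c,e},{b,c,d}} W13={{b,d},{c,d},{c,e},{a,c,e},{b,c,d}} W23={{d},{a,d},{a,e},{b,d},{c,d},{d,e},{a,c,e},{a,d,e},{b,c,d}}
  W123={{b,d},{c,d},{a,c,e},{b,c,d}}
components per intersection:
  W1: {{b},{c},{a,b},{a,c},{b,c},{b,d},{c,d},{c,e},{a,c,e},{b,c,d}}
  W2: {{a},{d},{a,b},{a,c},{a,d},{a,e},{b,d},{c,d},{d,e},{a,c,e},{a,d,e},{b,c,d}}
  W3: {{d},{e},{a,d},{a,e},{b,d},{c,d},{c,e},{d,e},{a,c,e},{a,d,e},{b,c,d}}
  W12: {{a,b}} {{a,c},{a,c,e}} {{b,d},{c,d},{b,c,d}}
  W13: {{b,d},{c,d},{b,c,d}} {{c,e},{a,c,e}}
  W23: {{d},{a,d},{a,e},{b,d},{c,d},{d,e},{a,c,e},{a,d,e},{b,c,d}}
  W123: {{b,d},{c,d},{b,c,d}} {{a,c,e}}
C dims 3,6,2; δ0: rk 2, SNF 1^2; δ1: rk 2, SNF 1^2
Ȟ^0 = (3 − 2) − 0 = 1, so Ȟ^0 ≅ Z
Ȟ^1 = (6 − 2) − 2 = 2, so Ȟ^1 ≅ Z^2
Ȟ^2 = (2 − 0) − 2 = 0, so Ȟ^2 ≅ 0

Ȟ^0(U;F) ≅ Z, Ȟ^1(U;F) ≅ Z^2 and Ȟ^2(U;F) ≅ 0


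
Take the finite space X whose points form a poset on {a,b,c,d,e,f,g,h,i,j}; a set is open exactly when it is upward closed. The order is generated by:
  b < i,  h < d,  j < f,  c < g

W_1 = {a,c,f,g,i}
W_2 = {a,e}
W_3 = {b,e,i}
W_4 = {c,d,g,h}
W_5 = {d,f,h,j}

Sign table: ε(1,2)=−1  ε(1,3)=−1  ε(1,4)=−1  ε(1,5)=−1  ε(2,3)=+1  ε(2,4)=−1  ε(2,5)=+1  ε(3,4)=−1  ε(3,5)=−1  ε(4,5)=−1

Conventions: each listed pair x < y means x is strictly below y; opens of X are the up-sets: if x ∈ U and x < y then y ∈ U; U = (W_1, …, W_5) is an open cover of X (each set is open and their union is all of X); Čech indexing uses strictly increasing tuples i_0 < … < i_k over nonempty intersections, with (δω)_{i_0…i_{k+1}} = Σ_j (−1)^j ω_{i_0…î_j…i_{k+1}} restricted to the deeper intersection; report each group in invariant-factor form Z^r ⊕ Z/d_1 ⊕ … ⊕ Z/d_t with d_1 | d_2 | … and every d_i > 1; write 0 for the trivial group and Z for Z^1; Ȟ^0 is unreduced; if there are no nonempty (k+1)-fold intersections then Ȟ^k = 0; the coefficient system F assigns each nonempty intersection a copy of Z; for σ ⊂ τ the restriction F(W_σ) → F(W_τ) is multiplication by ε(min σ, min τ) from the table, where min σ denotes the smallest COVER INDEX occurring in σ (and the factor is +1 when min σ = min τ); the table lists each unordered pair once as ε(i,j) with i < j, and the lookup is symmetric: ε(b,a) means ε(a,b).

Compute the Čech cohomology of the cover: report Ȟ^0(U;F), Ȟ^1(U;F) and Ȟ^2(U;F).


Ȟ^0(U;F) ≅ 0; Ȟ^1(U;F) ≅ Z ⊕ Z/2; Ȟ^2(U;F) ≅ 0

nerve of the cover:
  W12={a} W13={i} W14={c,g} W15={f} W23={e} W45={d,h}
C dims 5,6; δ0: rk 5, SNF 1^4·2
Ȟ^0 = (5 − 5) − 0 = 0, so Ȟ^0 ≅ 0
Ȟ^1 = (6 − 0) − 5 = 1 plus torsion [2], so Ȟ^1 ≅ Z ⊕ Z/2
Ȟ^2 = (0 − 0) − 0 = 0, so Ȟ^2 ≅ 0


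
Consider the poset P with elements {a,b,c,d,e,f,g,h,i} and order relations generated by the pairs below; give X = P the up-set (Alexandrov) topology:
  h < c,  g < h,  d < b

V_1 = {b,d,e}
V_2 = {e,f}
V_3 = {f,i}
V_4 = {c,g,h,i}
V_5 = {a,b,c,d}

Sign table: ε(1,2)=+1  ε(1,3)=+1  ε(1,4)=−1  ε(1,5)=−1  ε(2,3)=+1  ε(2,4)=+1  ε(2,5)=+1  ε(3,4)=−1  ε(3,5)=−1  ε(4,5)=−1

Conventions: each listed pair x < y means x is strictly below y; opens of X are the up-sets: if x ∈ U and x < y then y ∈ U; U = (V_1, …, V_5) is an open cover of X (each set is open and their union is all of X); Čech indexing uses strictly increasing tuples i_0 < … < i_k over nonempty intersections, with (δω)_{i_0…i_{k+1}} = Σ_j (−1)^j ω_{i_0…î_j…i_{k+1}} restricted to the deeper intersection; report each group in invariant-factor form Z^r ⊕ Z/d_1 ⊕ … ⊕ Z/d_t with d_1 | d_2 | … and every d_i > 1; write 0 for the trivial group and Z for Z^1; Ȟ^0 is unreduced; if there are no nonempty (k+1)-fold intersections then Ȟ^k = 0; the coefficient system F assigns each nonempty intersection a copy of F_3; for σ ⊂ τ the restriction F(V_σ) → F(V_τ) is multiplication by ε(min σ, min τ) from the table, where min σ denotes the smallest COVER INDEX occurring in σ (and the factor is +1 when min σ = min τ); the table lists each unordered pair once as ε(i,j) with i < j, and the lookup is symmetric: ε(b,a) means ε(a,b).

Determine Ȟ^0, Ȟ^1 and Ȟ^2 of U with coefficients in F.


nerve of the cover:
  V12={e} V15={b,d} V23={f} V34={i} V45={c}
C dims 5,5; δ0: rk_F3 5
Ȟ^0 = (5 − 5) − 0 = 0, so Ȟ^0 ≅ 0
Ȟ^1 = (5 − 0) − 5 = 0, so Ȟ^1 ≅ 0
Ȟ^2 = (0 − 0) − 0 = 0, so Ȟ^2 ≅ 0

Ȟ^0 ≅ 0; Ȟ^1 ≅ 0; Ȟ^2 ≅ 0


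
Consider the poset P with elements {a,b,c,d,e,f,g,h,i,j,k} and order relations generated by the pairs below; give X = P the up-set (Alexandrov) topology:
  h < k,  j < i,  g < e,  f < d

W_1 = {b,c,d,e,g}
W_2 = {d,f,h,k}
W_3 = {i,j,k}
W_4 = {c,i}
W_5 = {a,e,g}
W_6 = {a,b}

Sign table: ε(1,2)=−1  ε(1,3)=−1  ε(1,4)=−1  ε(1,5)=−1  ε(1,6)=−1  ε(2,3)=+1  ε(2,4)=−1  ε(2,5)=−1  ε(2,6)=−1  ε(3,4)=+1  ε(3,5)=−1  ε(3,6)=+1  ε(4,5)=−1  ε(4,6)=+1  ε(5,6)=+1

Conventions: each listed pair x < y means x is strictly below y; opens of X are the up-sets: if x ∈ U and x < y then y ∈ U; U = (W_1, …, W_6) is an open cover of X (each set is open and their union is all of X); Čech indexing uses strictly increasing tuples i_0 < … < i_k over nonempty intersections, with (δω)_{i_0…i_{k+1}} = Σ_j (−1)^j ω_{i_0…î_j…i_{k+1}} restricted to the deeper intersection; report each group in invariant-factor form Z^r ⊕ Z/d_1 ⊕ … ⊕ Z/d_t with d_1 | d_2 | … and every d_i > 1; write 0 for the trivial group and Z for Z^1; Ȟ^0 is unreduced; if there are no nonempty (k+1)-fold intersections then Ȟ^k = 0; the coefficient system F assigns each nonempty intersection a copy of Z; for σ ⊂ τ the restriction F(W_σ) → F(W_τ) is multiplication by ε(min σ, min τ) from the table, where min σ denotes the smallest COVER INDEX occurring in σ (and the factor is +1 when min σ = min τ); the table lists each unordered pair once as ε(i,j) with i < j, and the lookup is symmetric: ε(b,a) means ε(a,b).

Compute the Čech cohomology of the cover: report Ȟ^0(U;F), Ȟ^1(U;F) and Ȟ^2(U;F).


Ȟ^0(U;F) ≅ Z,  Ȟ^1(U;F) ≅ Z^2,  Ȟ^2(U;F) ≅ 0

nonempty intersections:
  W12={d} W14={c} W15={e,g} W16={b} W23={k} W34={i} W56={a}
C dims 6,7; δ0: rk 5, SNF 1^5
Ȟ^0: (6−5)−0=1 ⇒ Z
Ȟ^1: (7−0)−5=2 ⇒ Z^2
Ȟ^2: (0−0)−0=0 ⇒ 0


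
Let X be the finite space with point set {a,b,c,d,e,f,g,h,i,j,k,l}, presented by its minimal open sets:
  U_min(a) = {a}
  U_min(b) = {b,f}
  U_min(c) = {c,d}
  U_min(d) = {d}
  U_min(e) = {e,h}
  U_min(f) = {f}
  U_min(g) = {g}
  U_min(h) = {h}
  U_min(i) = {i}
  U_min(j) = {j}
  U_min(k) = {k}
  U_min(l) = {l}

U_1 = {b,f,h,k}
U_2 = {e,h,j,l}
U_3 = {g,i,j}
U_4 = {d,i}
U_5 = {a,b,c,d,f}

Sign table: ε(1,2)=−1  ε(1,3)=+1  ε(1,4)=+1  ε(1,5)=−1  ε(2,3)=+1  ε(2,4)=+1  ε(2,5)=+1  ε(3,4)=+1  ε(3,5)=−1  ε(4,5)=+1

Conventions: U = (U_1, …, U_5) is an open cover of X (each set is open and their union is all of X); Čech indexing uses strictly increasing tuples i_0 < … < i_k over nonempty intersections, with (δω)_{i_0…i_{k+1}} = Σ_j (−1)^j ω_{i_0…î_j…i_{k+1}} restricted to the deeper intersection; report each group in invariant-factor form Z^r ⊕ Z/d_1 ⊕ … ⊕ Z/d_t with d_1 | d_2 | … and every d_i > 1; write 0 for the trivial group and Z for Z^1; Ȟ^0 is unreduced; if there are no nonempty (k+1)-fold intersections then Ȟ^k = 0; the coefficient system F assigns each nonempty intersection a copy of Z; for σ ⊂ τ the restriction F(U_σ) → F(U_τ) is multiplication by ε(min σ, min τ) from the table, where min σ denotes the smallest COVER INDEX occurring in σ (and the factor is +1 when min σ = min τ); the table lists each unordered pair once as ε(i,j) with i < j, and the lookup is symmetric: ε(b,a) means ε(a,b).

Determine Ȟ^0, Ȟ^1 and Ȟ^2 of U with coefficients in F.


cover nerve:
  U12={h} U15={b,f} U23={j} U34={i} U45={d}
C dims 5,5; δ0: rk 4, SNF 1^4
Ȟ^0: (5−4)−0=1 ⇒ Z
Ȟ^1: (5−0)−4=1 ⇒ Z
Ȟ^2: (0−0)−0=0 ⇒ 0

Ȟ^0 ≅ Z, Ȟ^1 ≅ Z and Ȟ^2 ≅ 0


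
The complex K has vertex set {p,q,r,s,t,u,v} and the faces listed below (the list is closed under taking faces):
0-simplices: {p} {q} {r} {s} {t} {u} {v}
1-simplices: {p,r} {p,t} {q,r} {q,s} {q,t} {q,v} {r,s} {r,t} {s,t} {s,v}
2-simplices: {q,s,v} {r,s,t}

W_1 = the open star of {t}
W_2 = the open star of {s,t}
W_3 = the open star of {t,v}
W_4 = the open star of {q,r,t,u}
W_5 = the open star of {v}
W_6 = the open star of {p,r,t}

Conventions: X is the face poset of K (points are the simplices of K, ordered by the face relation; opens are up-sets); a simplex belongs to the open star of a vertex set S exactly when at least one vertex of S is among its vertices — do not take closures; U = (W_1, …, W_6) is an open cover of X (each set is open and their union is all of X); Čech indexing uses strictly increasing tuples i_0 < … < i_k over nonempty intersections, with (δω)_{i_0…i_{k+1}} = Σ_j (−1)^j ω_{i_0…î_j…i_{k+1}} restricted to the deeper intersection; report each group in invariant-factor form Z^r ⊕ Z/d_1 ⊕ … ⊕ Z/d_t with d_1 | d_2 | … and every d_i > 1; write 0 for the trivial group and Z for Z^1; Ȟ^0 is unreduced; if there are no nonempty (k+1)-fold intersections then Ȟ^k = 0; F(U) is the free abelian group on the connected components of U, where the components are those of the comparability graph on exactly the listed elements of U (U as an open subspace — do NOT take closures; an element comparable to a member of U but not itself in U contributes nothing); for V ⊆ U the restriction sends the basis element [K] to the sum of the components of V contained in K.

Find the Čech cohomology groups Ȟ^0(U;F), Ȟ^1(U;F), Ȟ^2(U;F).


cover nerve:
  W1={{t},{p,t},{q,t},{r,t},{s,t},{r,s,t}} W2={{s},{t},{p,t},{q,s},{q,t},{r,s},{r,t},{s,t},{s,v},{q,s,v},{r,s,t}} W3={{t},{v},{p,t},{q,t},{q,v},{r,t},{s,t},{s,v},{q,s,v},{r,s,t}} W4={{q},{r},{t},{u},{p,r},{p,t},{q,r},{q,s},{q,t},{q,v},{r,s},{r,t},{s,t},{q,s,v},{r,s,t}} W5={{v},{q,v},{s,v},{q,s,v}} W6={{p},{r},{t},{p,r},{p,t},{q,r},{q,t},{r,s},{r,t},{s,t},{r,s,t}}
  W12={{t},{p,t},{q,t},{r,t},{s,t},{r,s,t}} W13={{t},{p,t},{q,t},{r,t},{s,t},{r,s,t}} W14={{t},{p,t},{q,t},{r,t},{s,t},{r,s,t}} W16={{t},{p,t},{q,t},{r,t},{s,t},{r,s,t}} W23={{t},{p,t},{q,t},{r,t},{s,t},{s,v},{q,s,v},{r,s,t}} W24={{t},{p,t},{q,s},{q,t},{r,s},{r,t},{s,t},{q,s,v},{r,s,t}} W25={{s,v},{q,s,v}} W26={{t},{p,t},{q,t},{r,s},{r,t},{s,t},{r,s,t}} W34={{t},{p,t},{q,t},{q,v},{r,t},{s,t},{q,s,v},{r,s,t}} W35={{v},{q,v},{s,v},{q,s,v}} W36={{t},{p,t},{q,t},{r,t},{s,t},{r,s,t}} W45={{q,v},{q,s,v}} W46={{r},{t},{p,r},{p,t},{q,r},{q,t},{r,s},{r,t},{s,t},{r,s,t}}
  W123={{t},{p,t},{q,t},{r,t},{s,t},{r,s,t}} W124={{t},{p,t},{q,t},{r,t},{s,t},{r,s,t}} W126={{t},{p,t},{q,t},{r,t},{s,t},{r,s,t}} W134={{t},{p,t},{q,t},{r,t},{s,t},{r,s,t}} W136={{t},{p,t},{q,t},{r,t},{s,t},{r,s,t}} W146={{t},{p,t},{q,t},{r,t},{s,t},{r,s,t}} W234={{t},{p,t},{q,t},{r,t},{s,t},{q,s,v},{r,s,t}} W235={{s,v},{q,s,v}} W236={{t},{p,t},{q,t},{r,t},{s,t},{r,s,t}} W245={{q,s,v}} W246={{t},{p,t},{q,t},{r,s},{r,t},{s,t},{r,s,t}} W345={{q,v},{q,s,v}} W346={{t},{p,t},{q,t},{r,t},{s,t},{r,s,t}}
  W1234={{t},{p,t},{q,t},{r,t},{s,t},{r,s,t}} W1236={{t},{p,t},{q,t},{r,t},{s,t},{r,s,t}} W1246={{t},{p,t},{q,t},{r,t},{s,t},{r,s,t}} W1346={{t},{p,t},{q,t},{r,t},{s,t},{r,s,t}} W2345={{q,s,v}} W2346={{t},{p,t},{q,t},{r,t},{s,t},{r,s,t}}
  W12346={{t},{p,t},{q,t},{r,t},{s,t},{r,s,t}}
components per intersection:
  W1: {{t},{p,t},{q,t},{r,t},{s,t},{r,s,t}}
  W2: {{s},{t},{p,t},{q,s},{q,t},{r,s},{r,t},{s,t},{s,v},{q,s,v},{r,s,t}}
  W3: {{t},{p,t},{q,t},{r,t},{s,t},{r,s,t}} {{v},{q,v},{s,v},{q,s,v}}
  W4: {{q},{r},{t},{p,r},{p,t},{q,r},{q,s},{q,t},{q,v},{r,s},{r,t},{s,t},{q,s,v},{r,s,t}} {{u}}
  W5: {{v},{q,v},{s,v},{q,s,v}}
  W6: {{p},{r},{t},{p,r},{p,t},{q,r},{q,t},{r,s},{r,t},{s,t},{r,s,t}}
  W12: {{t},{p,t},{q,t},{r,t},{s,t},{r,s,t}}
  W13: {{t},{p,t},{q,t},{r,t},{s,t},{r,s,t}}
  W14: {{t},{p,t},{q,t},{r,t},{s,t},{r,s,t}}
  W16: {{t},{p,t},{q,t},{r,t},{s,t},{r,s,t}}
  W23: {{t},{p,t},{q,t},{r,t},{s,t},{r,s,t}} {{s,v},{q,s,v}}
  W24: {{t},{p,t},{q,t},{r,s},{r,t},{s,t},{r,s,t}} {{q,s},{q,s,v}}
  W25: {{s,v},{q,s,v}}
  W26: {{t},{p,t},{q,t},{r,s},{r,t},{s,t},{r,s,t}}
  W34: {{t},{p,t},{q,t},{r,t},{s,t},{r,s,t}} {{q,v},{q,s,v}}
  W35: {{v},{q,v},{s,v},{q,s,v}}
  W36: {{t},{p,t},{q,t},{r,t},{s,t},{r,s,t}}
  W45: {{q,v},{q,s,v}}
  W46: {{r},{t},{p,r},{p,t},{q,r},{q,t},{r,s},{r,t},{s,t},{r,s,t}}
  W123: {{t},{p,t},{q,t},{r,t},{s,t},{r,s,t}}
  W124: {{t},{p,t},{q,t},{r,t},{s,t},{r,s,t}}
  W126: {{t},{p,t},{q,t},{r,t},{s,t},{r,s,t}}
  W134: {{t},{p,t},{q,t},{r,t},{s,t},{r,s,t}}
  W136: {{t},{p,t},{q,t},{r,t},{s,t},{r,s,t}}
  W146: {{t},{p,t},{q,t},{r,t},{s,t},{r,s,t}}
  W234: {{t},{p,t},{q,t},{r,t},{s,t},{r,s,t}} {{q,s,v}}
  W235: {{s,v},{q,s,v}}
  W236: {{t},{p,t},{q,t},{r,t},{s,t},{r,s,t}}
  W245: {{q,s,v}}
  W246: {{t},{p,t},{q,t},{r,s},{r,t},{s,t},{r,s,t}}
  W345: {{q,v},{q,s,v}}
  W346: {{t},{p,t},{q,t},{r,t},{s,t},{r,s,t}}
  W1234: {{t},{p,t},{q,t},{r,t},{s,t},{r,s,t}}
  W1236: {{t},{p,t},{q,t},{r,t},{s,t},{r,s,t}}
  W1246: {{t},{p,t},{q,t},{r,t},{s,t},{r,s,t}}
  W1346: {{t},{p,t},{q,t},{r,t},{s,t},{r,s,t}}
  W2345: {{q,s,v}}
  W2346: {{t},{p,t},{q,t},{r,t},{s,t},{r,s,t}}
  W12346: {{t},{p,t},{q,t},{r,t},{s,t},{r,s,t}}
C dims 8,16,14,6; δ0: rk 6, SNF 1^6; δ1: rk 9, SNF 1^9; δ2: rk 5, SNF 1^5
Ȟ^0: (8−6)−0=2 ⇒ Z^2
Ȟ^1: (16−9)−6=1 ⇒ Z
Ȟ^2: (14−5)−9=0 ⇒ 0

Ȟ^0 ≅ Z^2, Ȟ^1 ≅ Z and Ȟ^2 ≅ 0


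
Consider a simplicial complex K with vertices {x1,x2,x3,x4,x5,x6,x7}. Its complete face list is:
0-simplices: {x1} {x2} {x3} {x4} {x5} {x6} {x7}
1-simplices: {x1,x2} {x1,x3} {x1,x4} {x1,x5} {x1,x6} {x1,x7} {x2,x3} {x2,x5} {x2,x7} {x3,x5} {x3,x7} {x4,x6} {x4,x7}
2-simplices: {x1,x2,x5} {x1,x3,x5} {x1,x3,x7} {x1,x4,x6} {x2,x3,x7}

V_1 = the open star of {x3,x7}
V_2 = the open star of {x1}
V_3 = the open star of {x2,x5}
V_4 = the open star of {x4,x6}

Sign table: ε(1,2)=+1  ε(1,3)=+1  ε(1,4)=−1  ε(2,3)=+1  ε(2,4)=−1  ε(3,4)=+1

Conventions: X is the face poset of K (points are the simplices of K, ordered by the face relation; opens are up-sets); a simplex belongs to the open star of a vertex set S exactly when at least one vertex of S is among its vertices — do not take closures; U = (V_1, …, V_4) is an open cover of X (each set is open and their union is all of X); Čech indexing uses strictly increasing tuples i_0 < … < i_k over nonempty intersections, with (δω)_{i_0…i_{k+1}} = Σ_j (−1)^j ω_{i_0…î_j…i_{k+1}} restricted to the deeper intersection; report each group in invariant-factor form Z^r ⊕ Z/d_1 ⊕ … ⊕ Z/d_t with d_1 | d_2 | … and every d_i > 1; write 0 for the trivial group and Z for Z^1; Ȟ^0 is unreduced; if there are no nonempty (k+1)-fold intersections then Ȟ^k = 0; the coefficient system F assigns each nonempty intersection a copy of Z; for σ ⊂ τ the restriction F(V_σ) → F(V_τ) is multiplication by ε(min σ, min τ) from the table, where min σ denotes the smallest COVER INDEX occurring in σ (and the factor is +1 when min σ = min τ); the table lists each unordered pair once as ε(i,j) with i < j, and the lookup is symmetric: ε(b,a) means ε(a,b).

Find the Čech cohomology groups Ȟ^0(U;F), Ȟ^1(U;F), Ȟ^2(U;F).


nerve of the cover:
  V1={{x3},{x7},{x1,x3},{x1,x7},{x2,x3},{x2,x7},{x3,x5},{x3,x7},{x4,x7},{x1,x3,x5},{x1,x3,x7},{x2,x3,x7}} V2={{x1},{x1,x2},{x1,x3},{x1,x4},{x1,x5},{x1,x6},{x1,x7},{x1,x2,x5},{x1,x3,x5},{x1,x3,x7},{x1,x4,x6}} V3={{x2},{x5},{x1,x2},{x1,x5},{x2,x3},{x2,x5},{x2,x7},{x3,x5},{x1,x2,x5},{x1,x3,x5},{x2,x3,x7}} V4={{x4},{x6},{x1,x4},{x1,x6},{x4,x6},{x4,x7},{x1,x4,x6}}
  V12={{x1,x3},{x1,x7},{x1,x3,x5},{x1,x3,x7}} V13={{x2,x3},{x2,x7},{x3,x5},{x1,x3,x5},{x2,x3,x7}} V14={{x4,x7}} V23={{x1,x2},{x1,x5},{x1,x2,x5},{x1,x3,x5}} V24={{x1,x4},{x1,x6},{x1,x4,x6}}
  V123={{x1,x3,x5}}
C dims 4,5,1; δ0: rk 3, SNF 1^3; δ1: rk 1, SNF 1^1
Ȟ^0 = (4 − 3) − 0 = 1, so Ȟ^0 ≅ Z
Ȟ^1 = (5 − 1) − 3 = 1, so Ȟ^1 ≅ Z
Ȟ^2 = (1 − 0) − 1 = 0, so Ȟ^2 ≅ 0

Ȟ^0 = Z,  Ȟ^1 = Z,  Ȟ^2 = 0


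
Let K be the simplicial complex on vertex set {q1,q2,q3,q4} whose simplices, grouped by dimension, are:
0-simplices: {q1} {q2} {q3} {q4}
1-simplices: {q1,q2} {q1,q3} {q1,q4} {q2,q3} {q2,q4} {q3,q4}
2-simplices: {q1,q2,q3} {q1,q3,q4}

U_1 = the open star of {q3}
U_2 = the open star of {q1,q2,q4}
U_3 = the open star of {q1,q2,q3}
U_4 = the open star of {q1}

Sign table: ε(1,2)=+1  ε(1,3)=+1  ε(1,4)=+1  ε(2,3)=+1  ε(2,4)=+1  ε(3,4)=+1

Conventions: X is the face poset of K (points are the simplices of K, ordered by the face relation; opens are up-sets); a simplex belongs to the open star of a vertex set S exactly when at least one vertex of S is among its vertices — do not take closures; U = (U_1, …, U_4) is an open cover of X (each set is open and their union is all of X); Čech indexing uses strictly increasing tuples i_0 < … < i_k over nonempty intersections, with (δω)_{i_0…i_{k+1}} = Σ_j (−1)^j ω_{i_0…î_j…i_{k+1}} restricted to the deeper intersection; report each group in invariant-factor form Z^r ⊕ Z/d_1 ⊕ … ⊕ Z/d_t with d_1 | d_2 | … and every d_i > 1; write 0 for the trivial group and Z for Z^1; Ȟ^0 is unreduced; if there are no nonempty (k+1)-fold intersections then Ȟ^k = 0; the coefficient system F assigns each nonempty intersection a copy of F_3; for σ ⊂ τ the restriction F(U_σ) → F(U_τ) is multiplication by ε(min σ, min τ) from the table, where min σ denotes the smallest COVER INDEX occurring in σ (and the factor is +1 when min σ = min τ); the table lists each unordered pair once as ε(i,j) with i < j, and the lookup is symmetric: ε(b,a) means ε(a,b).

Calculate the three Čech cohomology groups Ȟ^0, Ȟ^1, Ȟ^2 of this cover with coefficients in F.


Ȟ^0(U;F) ≅ Z/3; Ȟ^1(U;F) ≅ 0; Ȟ^2(U;F) ≅ 0

nonempty overlaps:
  U1={{q3},{q1,q3},{q2,q3},{q3,q4},{q1,q2,q3},{q1,q3,q4}} U2={{q1},{q2},{q4},{q1,q2},{q1,q3},{q1,q4},{q2,q3},{q2,q4},{q3,q4},{q1,q2,q3},{q1,q3,q4}} U3={{q1},{q2},{q3},{q1,q2},{q1,q3},{q1,q4},{q2,q3},{q2,q4},{q3,q4},{q1,q2,q3},{q1,q3,q4}} U4={{q1},{q1,q2},{q1,q3},{q1,q4},{q1,q2,q3},{q1,q3,q4}}
  U12={{q1,q3},{q2,q3},{q3,q4},{q1,q2,q3},{q1,q3,q4}} U13={{q3},{q1,q3},{q2,q3},{q3,q4},{q1,q2,q3},{q1,q3,q4}} U14={{q1,q3},{q1,q2,q3},{q1,q3,q4}} U23={{q1},{q2},{q1,q2},{q1,q3},{q1,q4},{q2,q3},{q2,q4},{q3,q4},{q1,q2,q3},{q1,q3,q4}} U24={{q1},{q1,q2},{q1,q3},{q1,q4},{q1,q2,q3},{q1,q3,q4}} U34={{q1},{q1,q2},{q1,q3},{q1,q4},{q1,q2,q3},{q1,q3,q4}}
  U123={{q1,q3},{q2,q3},{q3,q4},{q1,q2,q3},{q1,q3,q4}} U124={{q1,q3},{q1,q2,q3},{q1,q3,q4}} U134={{q1,q3},{q1,q2,q3},{q1,q3,q4}} U234={{q1},{q1,q2},{q1,q3},{q1,q4},{q1,q2,q3},{q1,q3,q4}}
  U1234={{q1,q3},{q1,q2,q3},{q1,q3,q4}}
C dims 4,6,4,1; δ0: rk_F3 3; δ1: rk_F3 3; δ2: rk_F3 1
degree 0: 4−3−0 = 1 → Ȟ^0 ≅ Z/3
degree 1: 6−3−3 = 0 → Ȟ^1 ≅ 0
degree 2: 4−1−3 = 0 → Ȟ^2 ≅ 0
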